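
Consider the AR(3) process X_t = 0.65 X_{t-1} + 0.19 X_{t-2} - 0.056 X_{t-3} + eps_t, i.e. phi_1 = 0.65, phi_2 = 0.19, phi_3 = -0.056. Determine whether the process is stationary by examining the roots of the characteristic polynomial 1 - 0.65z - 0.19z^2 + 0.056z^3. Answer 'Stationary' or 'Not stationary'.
\text{Stationary}

The AR(p) characteristic polynomial is P(z) = 1 - 0.65z - 0.19z^2 + 0.056z^3.
Stationarity requires all roots to lie outside the unit circle, i.e. |z| > 1 for every root.
Degree 3: look for a simple real root z0 first, then factor out (1 - z/z0) and solve the remaining quadratic.
Testing z0 = 1.25: P(1.25) = 1 + (-0.65)(1.25) + (-0.19)(1.25)^2 + (0.056)(1.25)^3
  = 1 + (-0.8125) + (-0.296875) + (0.109375) = 0.  So z_0 = 1.25 is a root, |z_0| = 1.25.
Divide out the factor (1 - 0.8 z) = (1 - z/z0) (since 1/z0 = 0.8):
  P(z) = (1 - 0.8 z)(1 + (0.15) z + (-0.07) z^2)
  [check: z-coef 0.15 - (0.8) = -0.65; z^2-coef -0.07 - (0.8)(0.15) = -0.19; z^3-coef -(0.8)(-0.07) = 0.056.]
Remaining roots from the quadratic factor 1 + (0.15) z + (-0.07) z^2:
  Set 1 + (0.15) z + (-0.07) z^2 = 0, i.e. a z^2 + b z + c = 0 with a = -0.07, b = 0.15, c = 1.
  Discriminant D = b^2 - 4ac = (0.15)^2 - 4*(-0.07)*1 = 0.0225 - (-0.28) = 0.3025.
  D >= 0, so the roots are real: z = (-b +/- sqrt(D)) / (2a) = (-0.15 +/- 0.55) / (-0.14).
    z_1 = (-0.15 + 0.55) / (-0.14) = -2.8571,   |z_1| = 2.8571.
    z_2 = (-0.15 - 0.55) / (-0.14) = 5,   |z_2| = 5.
Moduli of all roots: 1.2500, 2.8571, 5.0000.
All moduli strictly greater than 1? Yes.
Verdict: Stationary.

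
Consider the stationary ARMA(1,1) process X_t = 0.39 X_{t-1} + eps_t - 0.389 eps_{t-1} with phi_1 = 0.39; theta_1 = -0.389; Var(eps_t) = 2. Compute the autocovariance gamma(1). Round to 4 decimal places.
\gamma(1) = 0.0020

Multiply the model equation by X_{t-k} and take expectations. With theta_0 = psi_0 = 1 and psi_j the MA(infinity) weights, this gives
  gamma(k) - sum_i phi_i gamma(k-i) = c_k,
  c_k = sigma^2 * sum_{j=k..q} theta_j psi_{j-k}   (c_k = 0 for k > q),
using gamma(-m) = gamma(m).
psi-weights needed (psi_j = theta_j + sum_i phi_i psi_{j-i}):
  psi_1 = theta_1 + phi_1 = -0.389 + (0.39) = 0.001
Right-hand sides:
  c_0 = sigma^2 (1 + theta_1 psi_1) = 2 * (1 + (-0.389)(0.001)) = 2 * 0.999611 = 1.999222
  c_1 = sigma^2 theta_1 = 2 * (-0.389) = -0.778
  c_2 = 0
Equations for k = 0 and k = 1 (AR order 1):
  gamma(0) = phi_1 gamma(1) + c_0
  gamma(1) = phi_1 gamma(0) + c_1
Substituting the second into the first: gamma(0) (1 - phi_1^2) = c_0 + phi_1 c_1, so
  gamma(0) = (c_0 + phi_1 c_1) / (1 - phi_1^2) = (1.999222 + (0.39)(-0.778)) / (1 - (0.39)^2) = 1.695802 / 0.8479 = 2.000002.
  gamma(1) = phi_1 gamma(0) + c_1 = (0.39)(2.000002) + (-0.778) = 0.002001.
Therefore gamma(1) = 0.0020 (to 4 decimal places).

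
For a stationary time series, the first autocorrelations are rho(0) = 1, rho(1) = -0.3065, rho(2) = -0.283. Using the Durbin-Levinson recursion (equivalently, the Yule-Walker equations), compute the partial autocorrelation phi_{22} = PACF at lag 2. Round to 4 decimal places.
\phi_{22} = -0.4160

The PACF at lag k is phi_{kk}, the last component of the solution
to the Yule-Walker system G_k phi = r_k where
  (G_k)_{ij} = rho(|i - j|), (r_k)_i = rho(i), i,j = 1..k.
Equivalently, Durbin-Levinson gives phi_{kk} iteratively:
  phi_{11} = rho(1)
  phi_{kk} = [rho(k) - sum_{j=1..k-1} phi_{k-1,j} rho(k-j)]
            / [1 - sum_{j=1..k-1} phi_{k-1,j} rho(j)],
  phi_{k,j} = phi_{k-1,j} - phi_{kk} phi_{k-1,k-j},  j = 1..k-1.
Step k = 1:
  phi_11 = rho(1) = -0.3065.
Step k = 2:
  phi_22 = [rho(2) - phi_11 rho(1)] / [1 - phi_11 rho(1)] = [-0.283 - (-0.3065)(-0.3065)] / [1 - (-0.3065)(-0.3065)]
         = -0.37694225 / 0.90605775 = -0.416.
Therefore phi_{22} = -0.4160.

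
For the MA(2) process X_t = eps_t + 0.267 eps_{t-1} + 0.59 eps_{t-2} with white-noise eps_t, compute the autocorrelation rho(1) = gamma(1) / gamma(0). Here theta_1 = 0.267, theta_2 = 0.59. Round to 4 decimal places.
\rho(1) = 0.2991

For an MA(q) process with theta_0 = 1, the autocovariance is
  gamma(k) = sigma^2 * sum_{i=0..q-k} theta_i * theta_{i+k},
and rho(k) = gamma(k) / gamma(0). Sigma^2 cancels.
  numerator   = (1)*(0.267) + (0.267)*(0.59) = 0.42453.
  denominator = (1)^2 + (0.267)^2 + (0.59)^2 = 1.419389.
  rho(1) = 0.42453 / 1.419389 = 0.2991.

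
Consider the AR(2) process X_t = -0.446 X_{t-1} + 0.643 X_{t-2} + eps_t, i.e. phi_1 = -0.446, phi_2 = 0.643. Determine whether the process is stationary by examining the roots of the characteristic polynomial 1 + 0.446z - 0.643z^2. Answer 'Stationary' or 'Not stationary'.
\text{Not stationary}

The AR(p) characteristic polynomial is P(z) = 1 + 0.446z - 0.643z^2.
Stationarity requires all roots to lie outside the unit circle, i.e. |z| > 1 for every root.
Set 1 + (0.446) z + (-0.643) z^2 = 0, i.e. a z^2 + b z + c = 0 with a = -0.643, b = 0.446, c = 1.
Discriminant D = b^2 - 4ac = (0.446)^2 - 4*(-0.643)*1 = 0.198916 - (-2.572) = 2.770916.
D >= 0, so the roots are real: z = (-b +/- sqrt(D)) / (2a) = (-0.446 +/- 1.664607) / (-1.286).
  z_1 = (-0.446 + 1.664607) / (-1.286) = -0.9476,   |z_1| = 0.9476.
  z_2 = (-0.446 - 1.664607) / (-1.286) = 1.6412,   |z_2| = 1.6412.
Moduli of all roots: 0.9476, 1.6412.
All moduli strictly greater than 1? No.
Verdict: Not stationary.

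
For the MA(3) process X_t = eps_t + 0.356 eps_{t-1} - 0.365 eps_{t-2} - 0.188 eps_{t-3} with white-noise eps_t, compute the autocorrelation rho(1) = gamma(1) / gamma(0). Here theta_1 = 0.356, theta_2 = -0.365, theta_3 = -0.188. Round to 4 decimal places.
\rho(1) = 0.2275

For an MA(q) process with theta_0 = 1, the autocovariance is
  gamma(k) = sigma^2 * sum_{i=0..q-k} theta_i * theta_{i+k},
and rho(k) = gamma(k) / gamma(0). Sigma^2 cancels.
  numerator   = (1)*(0.356) + (0.356)*(-0.365) + (-0.365)*(-0.188) = 0.29468.
  denominator = (1)^2 + (0.356)^2 + (-0.365)^2 + (-0.188)^2 = 1.295305.
  rho(1) = 0.29468 / 1.295305 = 0.2275.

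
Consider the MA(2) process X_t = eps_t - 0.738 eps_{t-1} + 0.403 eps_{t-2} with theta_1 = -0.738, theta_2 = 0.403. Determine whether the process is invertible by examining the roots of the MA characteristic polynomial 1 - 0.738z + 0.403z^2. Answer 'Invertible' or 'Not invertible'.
\text{Invertible}

The MA(q) characteristic polynomial is P(z) = 1 - 0.738z + 0.403z^2.
Invertibility requires all roots to lie outside the unit circle, i.e. |z| > 1 for every root.
Set 1 + (-0.738) z + (0.403) z^2 = 0, i.e. a z^2 + b z + c = 0 with a = 0.403, b = -0.738, c = 1.
Discriminant D = b^2 - 4ac = (-0.738)^2 - 4*(0.403)*1 = 0.544644 - (1.612) = -1.067356.
D < 0, so the roots are the complex-conjugate pair z = (-b +/- i sqrt(-D)) / (2a) = 0.9156 +/- 1.2818i.
For a conjugate pair |z|^2 = z * conj(z) = (product of roots) = c/a = 1/(0.403) = 2.48139, so |z| = sqrt(2.48139) = 1.5752 for both roots.
Moduli of all roots: 1.5752, 1.5752.
All moduli strictly greater than 1? Yes.
Verdict: Invertible.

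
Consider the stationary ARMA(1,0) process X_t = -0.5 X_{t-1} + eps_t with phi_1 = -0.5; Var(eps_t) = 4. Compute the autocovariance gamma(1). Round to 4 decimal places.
\gamma(1) = -2.6667

Multiply the model equation by X_{t-k} and take expectations. With theta_0 = psi_0 = 1 and psi_j the MA(infinity) weights, this gives
  gamma(k) - sum_i phi_i gamma(k-i) = c_k,
  c_k = sigma^2 * sum_{j=k..q} theta_j psi_{j-k}   (c_k = 0 for k > q),
using gamma(-m) = gamma(m).
Pure AR (q = 0): c_0 = sigma^2 = 4, c_k = 0 for k >= 1.
Equations for k = 0 and k = 1 (AR order 1):
  gamma(0) = phi_1 gamma(1) + c_0
  gamma(1) = phi_1 gamma(0) + c_1
Substituting the second into the first: gamma(0) (1 - phi_1^2) = c_0 + phi_1 c_1, so
  gamma(0) = c_0 / (1 - phi_1^2) = 4 / (1 - (-0.5)^2) = 4 / 0.75 = 5.333333.
  gamma(1) = phi_1 gamma(0) = (-0.5)(5.333333) = -2.666667.
Therefore gamma(1) = -2.6667 (to 4 decimal places).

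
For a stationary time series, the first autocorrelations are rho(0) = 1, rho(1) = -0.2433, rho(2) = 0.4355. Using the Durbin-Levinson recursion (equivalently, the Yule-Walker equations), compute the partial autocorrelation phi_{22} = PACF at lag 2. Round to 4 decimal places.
\phi_{22} = 0.4000

The PACF at lag k is phi_{kk}, the last component of the solution
to the Yule-Walker system G_k phi = r_k where
  (G_k)_{ij} = rho(|i - j|), (r_k)_i = rho(i), i,j = 1..k.
Equivalently, Durbin-Levinson gives phi_{kk} iteratively:
  phi_{11} = rho(1)
  phi_{kk} = [rho(k) - sum_{j=1..k-1} phi_{k-1,j} rho(k-j)]
            / [1 - sum_{j=1..k-1} phi_{k-1,j} rho(j)],
  phi_{k,j} = phi_{k-1,j} - phi_{kk} phi_{k-1,k-j},  j = 1..k-1.
Step k = 1:
  phi_11 = rho(1) = -0.2433.
Step k = 2:
  phi_22 = [rho(2) - phi_11 rho(1)] / [1 - phi_11 rho(1)] = [0.4355 - (-0.2433)(-0.2433)] / [1 - (-0.2433)(-0.2433)]
         = 0.37630511 / 0.94080511 = 0.4.
Therefore phi_{22} = 0.4000.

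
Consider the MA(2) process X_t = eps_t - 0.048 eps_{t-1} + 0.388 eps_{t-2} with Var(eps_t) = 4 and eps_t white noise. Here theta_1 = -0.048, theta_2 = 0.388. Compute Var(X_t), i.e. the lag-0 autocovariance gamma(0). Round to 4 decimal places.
\gamma(0) = 4.6114

For an MA(q) process X_t = eps_t + sum_i theta_i eps_{t-i} with
Var(eps_t) = sigma^2, the variance is
  gamma(0) = sigma^2 * (1 + sum_i theta_i^2).
  sum_i theta_i^2 = (-0.048)^2 + (0.388)^2 = 0.002304 + 0.150544 = 0.152848.
  gamma(0) = 4 * (1 + 0.152848) = 4 * 1.152848 = 4.611392, which rounds to 4.6114.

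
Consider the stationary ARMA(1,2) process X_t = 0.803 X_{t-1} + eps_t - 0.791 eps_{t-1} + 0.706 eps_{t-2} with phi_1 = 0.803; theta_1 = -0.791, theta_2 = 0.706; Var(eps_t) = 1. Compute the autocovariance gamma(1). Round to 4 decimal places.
\gamma(1) = 1.1784

Multiply the model equation by X_{t-k} and take expectations. With theta_0 = psi_0 = 1 and psi_j the MA(infinity) weights, this gives
  gamma(k) - sum_i phi_i gamma(k-i) = c_k,
  c_k = sigma^2 * sum_{j=k..q} theta_j psi_{j-k}   (c_k = 0 for k > q),
using gamma(-m) = gamma(m).
psi-weights needed (psi_j = theta_j + sum_i phi_i psi_{j-i}):
  psi_1 = theta_1 + phi_1 = -0.791 + (0.803) = 0.012
  psi_2 = theta_2 + phi_1 psi_1 = 0.706 + (0.803)(0.012) = 0.715636
Right-hand sides:
  c_0 = sigma^2 (1 + theta_1 psi_1 + theta_2 psi_2) = 1 * (1 + (-0.791)(0.012) + (0.706)(0.715636)) = 1 * 1.495747 = 1.495747
  c_1 = sigma^2 (theta_1 + theta_2 psi_1) = 1 * (-0.791 + (0.706)(0.012)) = -0.782528
  c_2 = sigma^2 theta_2 = 1 * (0.706) = 0.706
Equations for k = 0 and k = 1 (AR order 1):
  gamma(0) = phi_1 gamma(1) + c_0
  gamma(1) = phi_1 gamma(0) + c_1
Substituting the second into the first: gamma(0) (1 - phi_1^2) = c_0 + phi_1 c_1, so
  gamma(0) = (c_0 + phi_1 c_1) / (1 - phi_1^2) = (1.495747 + (0.803)(-0.782528)) / (1 - (0.803)^2) = 0.867377 / 0.355191 = 2.442002.
  gamma(1) = phi_1 gamma(0) + c_1 = (0.803)(2.442002) + (-0.782528) = 1.178399.
Therefore gamma(1) = 1.1784 (to 4 decimal places).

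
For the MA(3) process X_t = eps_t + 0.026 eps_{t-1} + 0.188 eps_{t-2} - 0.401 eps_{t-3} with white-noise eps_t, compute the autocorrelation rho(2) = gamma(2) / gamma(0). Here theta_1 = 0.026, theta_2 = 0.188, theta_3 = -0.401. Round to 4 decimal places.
\rho(2) = 0.1484

For an MA(q) process with theta_0 = 1, the autocovariance is
  gamma(k) = sigma^2 * sum_{i=0..q-k} theta_i * theta_{i+k},
and rho(k) = gamma(k) / gamma(0). Sigma^2 cancels.
  numerator   = (1)*(0.188) + (0.026)*(-0.401) = 0.177574.
  denominator = (1)^2 + (0.026)^2 + (0.188)^2 + (-0.401)^2 = 1.196821.
  rho(2) = 0.177574 / 1.196821 = 0.1484.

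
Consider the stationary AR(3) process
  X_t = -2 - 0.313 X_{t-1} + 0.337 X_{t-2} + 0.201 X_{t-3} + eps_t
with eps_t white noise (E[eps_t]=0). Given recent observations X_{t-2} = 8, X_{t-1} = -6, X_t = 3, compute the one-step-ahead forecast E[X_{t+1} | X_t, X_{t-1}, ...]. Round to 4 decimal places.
E[X_{t+1} \mid \mathcal F_t] = -3.3530

For an AR(p) model X_t = c + sum_i phi_i X_{t-i} + eps_t, the
one-step-ahead conditional mean is
  E[X_{t+1} | X_t, ...] = c + sum_i phi_i X_{t+1-i}.
Substitute known values:
  E[X_{t+1} | ...] = -2 + (-0.313) * (3) + (0.337) * (-6) + (0.201) * (8)
                   = -3.3530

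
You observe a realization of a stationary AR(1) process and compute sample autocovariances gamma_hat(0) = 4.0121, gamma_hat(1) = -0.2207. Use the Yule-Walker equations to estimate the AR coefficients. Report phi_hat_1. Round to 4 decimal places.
\hat\phi_{1} = -0.0550

The Yule-Walker equations for an AR(p) process read, in matrix form,
  Gamma_p phi = r_p,   with   (Gamma_p)_{ij} = gamma(|i - j|),
                       (r_p)_i = gamma(i),   i,j = 1..p.
Substitute the sample gammas (Toeplitz matrix and right-hand side of size 1):
  Gamma_p = [[4.0121]]
  r_p     = [-0.2207]
With p = 1 this is the single equation gamma(0) phi_1 = gamma(1):
  phi_hat_1 = gamma(1) / gamma(0) = -0.2207 / 4.0121 = -0.0550.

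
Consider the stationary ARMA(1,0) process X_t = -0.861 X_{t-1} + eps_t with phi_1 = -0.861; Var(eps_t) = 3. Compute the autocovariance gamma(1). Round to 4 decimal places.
\gamma(1) = -9.9853

Multiply the model equation by X_{t-k} and take expectations. With theta_0 = psi_0 = 1 and psi_j the MA(infinity) weights, this gives
  gamma(k) - sum_i phi_i gamma(k-i) = c_k,
  c_k = sigma^2 * sum_{j=k..q} theta_j psi_{j-k}   (c_k = 0 for k > q),
using gamma(-m) = gamma(m).
Pure AR (q = 0): c_0 = sigma^2 = 3, c_k = 0 for k >= 1.
Equations for k = 0 and k = 1 (AR order 1):
  gamma(0) = phi_1 gamma(1) + c_0
  gamma(1) = phi_1 gamma(0) + c_1
Substituting the second into the first: gamma(0) (1 - phi_1^2) = c_0 + phi_1 c_1, so
  gamma(0) = c_0 / (1 - phi_1^2) = 3 / (1 - (-0.861)^2) = 3 / 0.258679 = 11.597385.
  gamma(1) = phi_1 gamma(0) = (-0.861)(11.597385) = -9.985349.
Therefore gamma(1) = -9.9853 (to 4 decimal places).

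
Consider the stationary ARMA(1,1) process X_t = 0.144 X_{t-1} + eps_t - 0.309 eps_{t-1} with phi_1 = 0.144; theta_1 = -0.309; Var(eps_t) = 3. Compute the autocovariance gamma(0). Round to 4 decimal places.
\gamma(0) = 3.0834

Multiply the model equation by X_{t-k} and take expectations. With theta_0 = psi_0 = 1 and psi_j the MA(infinity) weights, this gives
  gamma(k) - sum_i phi_i gamma(k-i) = c_k,
  c_k = sigma^2 * sum_{j=k..q} theta_j psi_{j-k}   (c_k = 0 for k > q),
using gamma(-m) = gamma(m).
psi-weights needed (psi_j = theta_j + sum_i phi_i psi_{j-i}):
  psi_1 = theta_1 + phi_1 = -0.309 + (0.144) = -0.165
Right-hand sides:
  c_0 = sigma^2 (1 + theta_1 psi_1) = 3 * (1 + (-0.309)(-0.165)) = 3 * 1.050985 = 3.152955
  c_1 = sigma^2 theta_1 = 3 * (-0.309) = -0.927
  c_2 = 0
Equations for k = 0 and k = 1 (AR order 1):
  gamma(0) = phi_1 gamma(1) + c_0
  gamma(1) = phi_1 gamma(0) + c_1
Substituting the second into the first: gamma(0) (1 - phi_1^2) = c_0 + phi_1 c_1, so
  gamma(0) = (c_0 + phi_1 c_1) / (1 - phi_1^2) = (3.152955 + (0.144)(-0.927)) / (1 - (0.144)^2) = 3.019467 / 0.979264 = 3.083404.
Therefore gamma(0) = 3.0834 (to 4 decimal places).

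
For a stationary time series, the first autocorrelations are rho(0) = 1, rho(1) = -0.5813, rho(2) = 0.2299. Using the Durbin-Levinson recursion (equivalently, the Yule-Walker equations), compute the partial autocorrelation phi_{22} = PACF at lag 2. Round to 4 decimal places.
\phi_{22} = -0.1631

The PACF at lag k is phi_{kk}, the last component of the solution
to the Yule-Walker system G_k phi = r_k where
  (G_k)_{ij} = rho(|i - j|), (r_k)_i = rho(i), i,j = 1..k.
Equivalently, Durbin-Levinson gives phi_{kk} iteratively:
  phi_{11} = rho(1)
  phi_{kk} = [rho(k) - sum_{j=1..k-1} phi_{k-1,j} rho(k-j)]
            / [1 - sum_{j=1..k-1} phi_{k-1,j} rho(j)],
  phi_{k,j} = phi_{k-1,j} - phi_{kk} phi_{k-1,k-j},  j = 1..k-1.
Step k = 1:
  phi_11 = rho(1) = -0.5813.
Step k = 2:
  phi_22 = [rho(2) - phi_11 rho(1)] / [1 - phi_11 rho(1)] = [0.2299 - (-0.5813)(-0.5813)] / [1 - (-0.5813)(-0.5813)]
         = -0.10800969 / 0.66209031 = -0.1631.
Therefore phi_{22} = -0.1631.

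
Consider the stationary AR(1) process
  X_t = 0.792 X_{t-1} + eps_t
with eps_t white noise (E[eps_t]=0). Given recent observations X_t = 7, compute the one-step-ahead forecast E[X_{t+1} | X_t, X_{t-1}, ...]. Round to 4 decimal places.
E[X_{t+1} \mid \mathcal F_t] = 5.5440

For an AR(p) model X_t = c + sum_i phi_i X_{t-i} + eps_t, the
one-step-ahead conditional mean is
  E[X_{t+1} | X_t, ...] = c + sum_i phi_i X_{t+1-i}.
Substitute known values:
  E[X_{t+1} | ...] = (0.792) * (7)
                   = 5.5440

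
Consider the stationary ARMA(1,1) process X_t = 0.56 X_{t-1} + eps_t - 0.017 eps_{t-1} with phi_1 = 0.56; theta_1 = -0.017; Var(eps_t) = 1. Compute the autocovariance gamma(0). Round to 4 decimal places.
\gamma(0) = 1.4296

Multiply the model equation by X_{t-k} and take expectations. With theta_0 = psi_0 = 1 and psi_j the MA(infinity) weights, this gives
  gamma(k) - sum_i phi_i gamma(k-i) = c_k,
  c_k = sigma^2 * sum_{j=k..q} theta_j psi_{j-k}   (c_k = 0 for k > q),
using gamma(-m) = gamma(m).
psi-weights needed (psi_j = theta_j + sum_i phi_i psi_{j-i}):
  psi_1 = theta_1 + phi_1 = -0.017 + (0.56) = 0.543
Right-hand sides:
  c_0 = sigma^2 (1 + theta_1 psi_1) = 1 * (1 + (-0.017)(0.543)) = 1 * 0.990769 = 0.990769
  c_1 = sigma^2 theta_1 = 1 * (-0.017) = -0.017
  c_2 = 0
Equations for k = 0 and k = 1 (AR order 1):
  gamma(0) = phi_1 gamma(1) + c_0
  gamma(1) = phi_1 gamma(0) + c_1
Substituting the second into the first: gamma(0) (1 - phi_1^2) = c_0 + phi_1 c_1, so
  gamma(0) = (c_0 + phi_1 c_1) / (1 - phi_1^2) = (0.990769 + (0.56)(-0.017)) / (1 - (0.56)^2) = 0.981249 / 0.6864 = 1.429559.
Therefore gamma(0) = 1.4296 (to 4 decimal places).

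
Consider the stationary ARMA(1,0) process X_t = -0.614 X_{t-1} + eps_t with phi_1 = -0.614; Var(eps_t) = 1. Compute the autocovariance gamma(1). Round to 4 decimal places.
\gamma(1) = -0.9855

Multiply the model equation by X_{t-k} and take expectations. With theta_0 = psi_0 = 1 and psi_j the MA(infinity) weights, this gives
  gamma(k) - sum_i phi_i gamma(k-i) = c_k,
  c_k = sigma^2 * sum_{j=k..q} theta_j psi_{j-k}   (c_k = 0 for k > q),
using gamma(-m) = gamma(m).
Pure AR (q = 0): c_0 = sigma^2 = 1, c_k = 0 for k >= 1.
Equations for k = 0 and k = 1 (AR order 1):
  gamma(0) = phi_1 gamma(1) + c_0
  gamma(1) = phi_1 gamma(0) + c_1
Substituting the second into the first: gamma(0) (1 - phi_1^2) = c_0 + phi_1 c_1, so
  gamma(0) = c_0 / (1 - phi_1^2) = 1 / (1 - (-0.614)^2) = 1 / 0.623004 = 1.605126.
  gamma(1) = phi_1 gamma(0) = (-0.614)(1.605126) = -0.985547.
Therefore gamma(1) = -0.9855 (to 4 decimal places).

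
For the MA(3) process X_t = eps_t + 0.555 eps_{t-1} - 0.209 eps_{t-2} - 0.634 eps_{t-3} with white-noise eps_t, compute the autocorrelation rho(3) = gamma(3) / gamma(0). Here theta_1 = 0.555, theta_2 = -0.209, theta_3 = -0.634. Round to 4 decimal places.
\rho(3) = -0.3615

For an MA(q) process with theta_0 = 1, the autocovariance is
  gamma(k) = sigma^2 * sum_{i=0..q-k} theta_i * theta_{i+k},
and rho(k) = gamma(k) / gamma(0). Sigma^2 cancels.
  numerator   = (1)*(-0.634) = -0.634.
  denominator = (1)^2 + (0.555)^2 + (-0.209)^2 + (-0.634)^2 = 1.753662.
  rho(3) = -0.634 / 1.753662 = -0.3615.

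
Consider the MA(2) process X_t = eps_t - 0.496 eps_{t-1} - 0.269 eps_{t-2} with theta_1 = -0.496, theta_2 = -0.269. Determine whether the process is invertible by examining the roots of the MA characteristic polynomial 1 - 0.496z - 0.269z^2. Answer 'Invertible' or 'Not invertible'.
\text{Invertible}

The MA(q) characteristic polynomial is P(z) = 1 - 0.496z - 0.269z^2.
Invertibility requires all roots to lie outside the unit circle, i.e. |z| > 1 for every root.
Set 1 + (-0.496) z + (-0.269) z^2 = 0, i.e. a z^2 + b z + c = 0 with a = -0.269, b = -0.496, c = 1.
Discriminant D = b^2 - 4ac = (-0.496)^2 - 4*(-0.269)*1 = 0.246016 - (-1.076) = 1.322016.
D >= 0, so the roots are real: z = (-b +/- sqrt(D)) / (2a) = (0.496 +/- 1.14979) / (-0.538).
  z_1 = (0.496 + 1.14979) / (-0.538) = -3.0591,   |z_1| = 3.0591.
  z_2 = (0.496 - 1.14979) / (-0.538) = 1.2152,   |z_2| = 1.2152.
Moduli of all roots: 3.0591, 1.2152.
All moduli strictly greater than 1? Yes.
Verdict: Invertible.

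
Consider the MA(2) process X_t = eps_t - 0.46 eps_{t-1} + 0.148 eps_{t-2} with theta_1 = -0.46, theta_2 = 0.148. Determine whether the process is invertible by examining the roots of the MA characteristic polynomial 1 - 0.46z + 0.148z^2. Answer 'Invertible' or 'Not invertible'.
\text{Invertible}

The MA(q) characteristic polynomial is P(z) = 1 - 0.46z + 0.148z^2.
Invertibility requires all roots to lie outside the unit circle, i.e. |z| > 1 for every root.
Set 1 + (-0.46) z + (0.148) z^2 = 0, i.e. a z^2 + b z + c = 0 with a = 0.148, b = -0.46, c = 1.
Discriminant D = b^2 - 4ac = (-0.46)^2 - 4*(0.148)*1 = 0.2116 - (0.592) = -0.3804.
D < 0, so the roots are the complex-conjugate pair z = (-b +/- i sqrt(-D)) / (2a) = 1.5541 +/- 2.0837i.
For a conjugate pair |z|^2 = z * conj(z) = (product of roots) = c/a = 1/(0.148) = 6.756757, so |z| = sqrt(6.756757) = 2.5994 for both roots.
Moduli of all roots: 2.5994, 2.5994.
All moduli strictly greater than 1? Yes.
Verdict: Invertible.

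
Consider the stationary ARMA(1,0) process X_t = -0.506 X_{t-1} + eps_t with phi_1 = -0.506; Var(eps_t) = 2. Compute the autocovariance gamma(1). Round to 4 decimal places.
\gamma(1) = -1.3603

Multiply the model equation by X_{t-k} and take expectations. With theta_0 = psi_0 = 1 and psi_j the MA(infinity) weights, this gives
  gamma(k) - sum_i phi_i gamma(k-i) = c_k,
  c_k = sigma^2 * sum_{j=k..q} theta_j psi_{j-k}   (c_k = 0 for k > q),
using gamma(-m) = gamma(m).
Pure AR (q = 0): c_0 = sigma^2 = 2, c_k = 0 for k >= 1.
Equations for k = 0 and k = 1 (AR order 1):
  gamma(0) = phi_1 gamma(1) + c_0
  gamma(1) = phi_1 gamma(0) + c_1
Substituting the second into the first: gamma(0) (1 - phi_1^2) = c_0 + phi_1 c_1, so
  gamma(0) = c_0 / (1 - phi_1^2) = 2 / (1 - (-0.506)^2) = 2 / 0.743964 = 2.688302.
  gamma(1) = phi_1 gamma(0) = (-0.506)(2.688302) = -1.360281.
Therefore gamma(1) = -1.3603 (to 4 decimal places).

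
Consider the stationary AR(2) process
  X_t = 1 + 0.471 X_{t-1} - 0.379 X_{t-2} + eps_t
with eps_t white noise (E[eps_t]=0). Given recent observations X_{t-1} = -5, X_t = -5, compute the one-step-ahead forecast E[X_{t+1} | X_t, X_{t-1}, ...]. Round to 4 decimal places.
E[X_{t+1} \mid \mathcal F_t] = 0.5400

For an AR(p) model X_t = c + sum_i phi_i X_{t-i} + eps_t, the
one-step-ahead conditional mean is
  E[X_{t+1} | X_t, ...] = c + sum_i phi_i X_{t+1-i}.
Substitute known values:
  E[X_{t+1} | ...] = 1 + (0.471) * (-5) + (-0.379) * (-5)
                   = 0.5400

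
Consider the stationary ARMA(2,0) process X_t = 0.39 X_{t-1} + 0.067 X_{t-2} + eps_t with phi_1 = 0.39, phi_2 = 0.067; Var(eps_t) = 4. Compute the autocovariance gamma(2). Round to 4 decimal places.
\gamma(2) = 1.1199

Multiply the model equation by X_{t-k} and take expectations. With theta_0 = psi_0 = 1 and psi_j the MA(infinity) weights, this gives
  gamma(k) - sum_i phi_i gamma(k-i) = c_k,
  c_k = sigma^2 * sum_{j=k..q} theta_j psi_{j-k}   (c_k = 0 for k > q),
using gamma(-m) = gamma(m).
Pure AR (q = 0): c_0 = sigma^2 = 4, c_k = 0 for k >= 1.
Equations for k = 0, 1, 2 (AR order 2, c_2 = 0):
  (E0) gamma(0) = phi_1 gamma(1) + phi_2 gamma(2) + c_0
  (E1) gamma(1) = phi_1 gamma(0) + phi_2 gamma(1) + c_1
  (E2) gamma(2) = phi_1 gamma(1) + phi_2 gamma(0)
From (E1): gamma(1) = A gamma(0) + B with
  A = phi_1 / (1 - phi_2) = 0.39 / 0.933 = 0.418006,   B = c_1 / (1 - phi_2) = 0 / 0.933 = 0.
Insert (E2) into (E0): gamma(0) (1 - phi_2^2) = phi_1 (1 + phi_2) gamma(1) + c_0.
  phi_1 (1 + phi_2) = (0.39)(1.067) = 0.41613,   1 - phi_2^2 = 0.995511.
Replace gamma(1) by A gamma(0) + B and collect gamma(0):
  gamma(0) [0.995511 - (0.41613)(0.418006)] = c_0 = 4
  gamma(0) * 0.821566 = 4
  gamma(0) = 4 / 0.821566 = 4.868751.
  gamma(1) = A gamma(0) = (0.418006)(4.868751) = 2.035169.
  gamma(2) = phi_1 gamma(1) + phi_2 gamma(0) = (0.39)(2.035169) + (0.067)(4.868751) = 1.119922.
Therefore gamma(2) = 1.1199 (to 4 decimal places).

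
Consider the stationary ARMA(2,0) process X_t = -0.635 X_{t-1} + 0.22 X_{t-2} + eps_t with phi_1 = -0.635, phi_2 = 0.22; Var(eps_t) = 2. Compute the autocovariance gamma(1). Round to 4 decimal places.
\gamma(1) = -5.0736

Multiply the model equation by X_{t-k} and take expectations. With theta_0 = psi_0 = 1 and psi_j the MA(infinity) weights, this gives
  gamma(k) - sum_i phi_i gamma(k-i) = c_k,
  c_k = sigma^2 * sum_{j=k..q} theta_j psi_{j-k}   (c_k = 0 for k > q),
using gamma(-m) = gamma(m).
Pure AR (q = 0): c_0 = sigma^2 = 2, c_k = 0 for k >= 1.
Equations for k = 0, 1, 2 (AR order 2, c_2 = 0):
  (E0) gamma(0) = phi_1 gamma(1) + phi_2 gamma(2) + c_0
  (E1) gamma(1) = phi_1 gamma(0) + phi_2 gamma(1) + c_1
  (E2) gamma(2) = phi_1 gamma(1) + phi_2 gamma(0)
From (E1): gamma(1) = A gamma(0) + B with
  A = phi_1 / (1 - phi_2) = -0.635 / 0.78 = -0.814103,   B = c_1 / (1 - phi_2) = 0 / 0.78 = 0.
Insert (E2) into (E0): gamma(0) (1 - phi_2^2) = phi_1 (1 + phi_2) gamma(1) + c_0.
  phi_1 (1 + phi_2) = (-0.635)(1.22) = -0.7747,   1 - phi_2^2 = 0.9516.
Replace gamma(1) by A gamma(0) + B and collect gamma(0):
  gamma(0) [0.9516 - (-0.7747)(-0.814103)] = c_0 = 2
  gamma(0) * 0.320915 = 2
  gamma(0) = 2 / 0.320915 = 6.232185.
  gamma(1) = A gamma(0) = (-0.814103)(6.232185) = -5.073638.
Therefore gamma(1) = -5.0736 (to 4 decimal places).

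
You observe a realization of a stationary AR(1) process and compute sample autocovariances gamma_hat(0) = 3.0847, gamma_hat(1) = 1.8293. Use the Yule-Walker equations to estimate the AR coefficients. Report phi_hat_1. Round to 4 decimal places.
\hat\phi_{1} = 0.5930

The Yule-Walker equations for an AR(p) process read, in matrix form,
  Gamma_p phi = r_p,   with   (Gamma_p)_{ij} = gamma(|i - j|),
                       (r_p)_i = gamma(i),   i,j = 1..p.
Substitute the sample gammas (Toeplitz matrix and right-hand side of size 1):
  Gamma_p = [[3.0847]]
  r_p     = [1.8293]
With p = 1 this is the single equation gamma(0) phi_1 = gamma(1):
  phi_hat_1 = gamma(1) / gamma(0) = 1.8293 / 3.0847 = 0.5930.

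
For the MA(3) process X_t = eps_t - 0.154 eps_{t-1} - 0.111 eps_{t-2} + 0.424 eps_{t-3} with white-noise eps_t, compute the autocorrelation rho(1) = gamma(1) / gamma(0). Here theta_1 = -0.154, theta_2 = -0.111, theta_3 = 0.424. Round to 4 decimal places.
\rho(1) = -0.1513

For an MA(q) process with theta_0 = 1, the autocovariance is
  gamma(k) = sigma^2 * sum_{i=0..q-k} theta_i * theta_{i+k},
and rho(k) = gamma(k) / gamma(0). Sigma^2 cancels.
  numerator   = (1)*(-0.154) + (-0.154)*(-0.111) + (-0.111)*(0.424) = -0.18397.
  denominator = (1)^2 + (-0.154)^2 + (-0.111)^2 + (0.424)^2 = 1.215813.
  rho(1) = -0.18397 / 1.215813 = -0.1513.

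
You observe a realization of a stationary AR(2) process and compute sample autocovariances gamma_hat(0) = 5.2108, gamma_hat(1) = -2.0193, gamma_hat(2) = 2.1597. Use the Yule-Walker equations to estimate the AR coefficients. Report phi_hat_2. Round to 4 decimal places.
\hat\phi_{2} = 0.3110

The Yule-Walker equations for an AR(p) process read, in matrix form,
  Gamma_p phi = r_p,   with   (Gamma_p)_{ij} = gamma(|i - j|),
                       (r_p)_i = gamma(i),   i,j = 1..p.
Substitute the sample gammas (Toeplitz matrix and right-hand side of size 2):
  Gamma_p = [[5.2108, -2.0193], [-2.0193, 5.2108]]
  r_p     = [-2.0193, 2.1597]
Written out:
  5.2108 phi_1 - 2.0193 phi_2 = -2.0193
  -2.0193 phi_1 + 5.2108 phi_2 = 2.1597
Solve by Cramer's rule:
  det = gamma(0)^2 - gamma(1)^2 = (5.2108)^2 - (-2.0193)^2 = 27.15243664 - 4.07757249 = 23.07486415
  phi_hat_1 = [gamma(1) gamma(0) - gamma(1) gamma(2)] / det = [(-2.0193)(5.2108) - (-2.0193)(2.1597)] / 23.07486415 = -6.16108623 / 23.07486415 = -0.267
  phi_hat_2 = [gamma(0) gamma(2) - gamma(1)^2] / det = [(5.2108)(2.1597) - (-2.0193)^2] / 23.07486415 = 7.17619227 / 23.07486415 = 0.311
So phi_hat = [-0.2670, 0.3110].
Therefore phi_hat_2 = 0.3110.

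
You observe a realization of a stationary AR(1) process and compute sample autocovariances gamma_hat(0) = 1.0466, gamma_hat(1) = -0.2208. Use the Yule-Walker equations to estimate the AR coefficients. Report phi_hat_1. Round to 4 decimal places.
\hat\phi_{1} = -0.2110

The Yule-Walker equations for an AR(p) process read, in matrix form,
  Gamma_p phi = r_p,   with   (Gamma_p)_{ij} = gamma(|i - j|),
                       (r_p)_i = gamma(i),   i,j = 1..p.
Substitute the sample gammas (Toeplitz matrix and right-hand side of size 1):
  Gamma_p = [[1.0466]]
  r_p     = [-0.2208]
With p = 1 this is the single equation gamma(0) phi_1 = gamma(1):
  phi_hat_1 = gamma(1) / gamma(0) = -0.2208 / 1.0466 = -0.2110.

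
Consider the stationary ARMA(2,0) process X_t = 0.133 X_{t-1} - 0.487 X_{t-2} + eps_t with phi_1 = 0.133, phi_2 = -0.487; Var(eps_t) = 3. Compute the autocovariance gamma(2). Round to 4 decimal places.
\gamma(2) = -1.8835

Multiply the model equation by X_{t-k} and take expectations. With theta_0 = psi_0 = 1 and psi_j the MA(infinity) weights, this gives
  gamma(k) - sum_i phi_i gamma(k-i) = c_k,
  c_k = sigma^2 * sum_{j=k..q} theta_j psi_{j-k}   (c_k = 0 for k > q),
using gamma(-m) = gamma(m).
Pure AR (q = 0): c_0 = sigma^2 = 3, c_k = 0 for k >= 1.
Equations for k = 0, 1, 2 (AR order 2, c_2 = 0):
  (E0) gamma(0) = phi_1 gamma(1) + phi_2 gamma(2) + c_0
  (E1) gamma(1) = phi_1 gamma(0) + phi_2 gamma(1) + c_1
  (E2) gamma(2) = phi_1 gamma(1) + phi_2 gamma(0)
From (E1): gamma(1) = A gamma(0) + B with
  A = phi_1 / (1 - phi_2) = 0.133 / 1.487 = 0.089442,   B = c_1 / (1 - phi_2) = 0 / 1.487 = 0.
Insert (E2) into (E0): gamma(0) (1 - phi_2^2) = phi_1 (1 + phi_2) gamma(1) + c_0.
  phi_1 (1 + phi_2) = (0.133)(0.513) = 0.068229,   1 - phi_2^2 = 0.762831.
Replace gamma(1) by A gamma(0) + B and collect gamma(0):
  gamma(0) [0.762831 - (0.068229)(0.089442)] = c_0 = 3
  gamma(0) * 0.756728 = 3
  gamma(0) = 3 / 0.756728 = 3.964434.
  gamma(1) = A gamma(0) = (0.089442)(3.964434) = 0.354586.
  gamma(2) = phi_1 gamma(1) + phi_2 gamma(0) = (0.133)(0.354586) + (-0.487)(3.964434) = -1.883519.
Therefore gamma(2) = -1.8835 (to 4 decimal places).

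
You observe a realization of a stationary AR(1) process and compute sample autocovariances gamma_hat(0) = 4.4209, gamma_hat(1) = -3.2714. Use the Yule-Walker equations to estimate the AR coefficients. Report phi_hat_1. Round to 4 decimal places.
\hat\phi_{1} = -0.7400

The Yule-Walker equations for an AR(p) process read, in matrix form,
  Gamma_p phi = r_p,   with   (Gamma_p)_{ij} = gamma(|i - j|),
                       (r_p)_i = gamma(i),   i,j = 1..p.
Substitute the sample gammas (Toeplitz matrix and right-hand side of size 1):
  Gamma_p = [[4.4209]]
  r_p     = [-3.2714]
With p = 1 this is the single equation gamma(0) phi_1 = gamma(1):
  phi_hat_1 = gamma(1) / gamma(0) = -3.2714 / 4.4209 = -0.7400.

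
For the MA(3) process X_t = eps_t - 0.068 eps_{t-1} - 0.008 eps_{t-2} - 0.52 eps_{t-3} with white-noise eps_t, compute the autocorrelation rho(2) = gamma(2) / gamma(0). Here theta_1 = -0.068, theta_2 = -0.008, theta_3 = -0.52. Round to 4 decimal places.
\rho(2) = 0.0215

For an MA(q) process with theta_0 = 1, the autocovariance is
  gamma(k) = sigma^2 * sum_{i=0..q-k} theta_i * theta_{i+k},
and rho(k) = gamma(k) / gamma(0). Sigma^2 cancels.
  numerator   = (1)*(-0.008) + (-0.068)*(-0.52) = 0.02736.
  denominator = (1)^2 + (-0.068)^2 + (-0.008)^2 + (-0.52)^2 = 1.275088.
  rho(2) = 0.02736 / 1.275088 = 0.0215.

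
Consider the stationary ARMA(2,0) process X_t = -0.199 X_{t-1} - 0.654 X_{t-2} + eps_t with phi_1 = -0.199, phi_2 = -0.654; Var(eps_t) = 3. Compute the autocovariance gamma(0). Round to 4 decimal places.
\gamma(0) = 5.3192

Multiply the model equation by X_{t-k} and take expectations. With theta_0 = psi_0 = 1 and psi_j the MA(infinity) weights, this gives
  gamma(k) - sum_i phi_i gamma(k-i) = c_k,
  c_k = sigma^2 * sum_{j=k..q} theta_j psi_{j-k}   (c_k = 0 for k > q),
using gamma(-m) = gamma(m).
Pure AR (q = 0): c_0 = sigma^2 = 3, c_k = 0 for k >= 1.
Equations for k = 0, 1, 2 (AR order 2, c_2 = 0):
  (E0) gamma(0) = phi_1 gamma(1) + phi_2 gamma(2) + c_0
  (E1) gamma(1) = phi_1 gamma(0) + phi_2 gamma(1) + c_1
  (E2) gamma(2) = phi_1 gamma(1) + phi_2 gamma(0)
From (E1): gamma(1) = A gamma(0) + B with
  A = phi_1 / (1 - phi_2) = -0.199 / 1.654 = -0.120314,   B = c_1 / (1 - phi_2) = 0 / 1.654 = 0.
Insert (E2) into (E0): gamma(0) (1 - phi_2^2) = phi_1 (1 + phi_2) gamma(1) + c_0.
  phi_1 (1 + phi_2) = (-0.199)(0.346) = -0.068854,   1 - phi_2^2 = 0.572284.
Replace gamma(1) by A gamma(0) + B and collect gamma(0):
  gamma(0) [0.572284 - (-0.068854)(-0.120314)] = c_0 = 3
  gamma(0) * 0.564 = 3
  gamma(0) = 3 / 0.564 = 5.31915.
Therefore gamma(0) = 5.3192 (to 4 decimal places).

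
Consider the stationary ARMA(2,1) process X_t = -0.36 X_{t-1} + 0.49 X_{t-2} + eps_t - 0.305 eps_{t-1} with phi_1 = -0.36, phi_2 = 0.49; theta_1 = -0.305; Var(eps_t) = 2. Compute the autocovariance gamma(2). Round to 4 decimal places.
\gamma(2) = 6.3779

Multiply the model equation by X_{t-k} and take expectations. With theta_0 = psi_0 = 1 and psi_j the MA(infinity) weights, this gives
  gamma(k) - sum_i phi_i gamma(k-i) = c_k,
  c_k = sigma^2 * sum_{j=k..q} theta_j psi_{j-k}   (c_k = 0 for k > q),
using gamma(-m) = gamma(m).
psi-weights needed (psi_j = theta_j + sum_i phi_i psi_{j-i}):
  psi_1 = theta_1 + phi_1 = -0.305 + (-0.36) = -0.665
Right-hand sides:
  c_0 = sigma^2 (1 + theta_1 psi_1) = 2 * (1 + (-0.305)(-0.665)) = 2 * 1.202825 = 2.40565
  c_1 = sigma^2 theta_1 = 2 * (-0.305) = -0.61
  c_2 = 0
Equations for k = 0, 1, 2 (AR order 2, c_2 = 0):
  (E0) gamma(0) = phi_1 gamma(1) + phi_2 gamma(2) + c_0
  (E1) gamma(1) = phi_1 gamma(0) + phi_2 gamma(1) + c_1
  (E2) gamma(2) = phi_1 gamma(1) + phi_2 gamma(0)
From (E1): gamma(1) = A gamma(0) + B with
  A = phi_1 / (1 - phi_2) = -0.36 / 0.51 = -0.705882,   B = c_1 / (1 - phi_2) = -0.61 / 0.51 = -1.196078.
Insert (E2) into (E0): gamma(0) (1 - phi_2^2) = phi_1 (1 + phi_2) gamma(1) + c_0.
  phi_1 (1 + phi_2) = (-0.36)(1.49) = -0.5364,   1 - phi_2^2 = 0.7599.
Replace gamma(1) by A gamma(0) + B and collect gamma(0):
  gamma(0) [0.7599 - (-0.5364)(-0.705882)] = (-0.5364)(-1.196078) + 2.40565
  gamma(0) * 0.381265 = 3.047226
  gamma(0) = 3.047226 / 0.381265 = 7.992417.
  gamma(1) = A gamma(0) + B = (-0.705882)(7.992417) + (-1.196078) = -6.837784.
  gamma(2) = phi_1 gamma(1) + phi_2 gamma(0) = (-0.36)(-6.837784) + (0.49)(7.992417) = 6.377887.
Therefore gamma(2) = 6.3779 (to 4 decimal places).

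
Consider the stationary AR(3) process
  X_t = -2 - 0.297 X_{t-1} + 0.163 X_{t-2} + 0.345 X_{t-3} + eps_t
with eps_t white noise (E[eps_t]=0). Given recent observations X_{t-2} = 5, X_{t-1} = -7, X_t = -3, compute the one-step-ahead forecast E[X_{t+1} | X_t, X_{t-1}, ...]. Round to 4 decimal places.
E[X_{t+1} \mid \mathcal F_t] = -0.5250

For an AR(p) model X_t = c + sum_i phi_i X_{t-i} + eps_t, the
one-step-ahead conditional mean is
  E[X_{t+1} | X_t, ...] = c + sum_i phi_i X_{t+1-i}.
Substitute known values:
  E[X_{t+1} | ...] = -2 + (-0.297) * (-3) + (0.163) * (-7) + (0.345) * (5)
                   = -0.5250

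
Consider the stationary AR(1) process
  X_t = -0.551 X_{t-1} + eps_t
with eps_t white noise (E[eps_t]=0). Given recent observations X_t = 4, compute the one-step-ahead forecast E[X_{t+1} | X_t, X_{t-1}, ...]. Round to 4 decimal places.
E[X_{t+1} \mid \mathcal F_t] = -2.2040

For an AR(p) model X_t = c + sum_i phi_i X_{t-i} + eps_t, the
one-step-ahead conditional mean is
  E[X_{t+1} | X_t, ...] = c + sum_i phi_i X_{t+1-i}.
Substitute known values:
  E[X_{t+1} | ...] = (-0.551) * (4)
                   = -2.2040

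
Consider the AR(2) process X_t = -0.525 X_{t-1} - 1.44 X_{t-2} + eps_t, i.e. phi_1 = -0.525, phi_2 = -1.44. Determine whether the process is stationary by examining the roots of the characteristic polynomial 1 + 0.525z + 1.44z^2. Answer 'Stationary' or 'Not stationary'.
\text{Not stationary}

The AR(p) characteristic polynomial is P(z) = 1 + 0.525z + 1.44z^2.
Stationarity requires all roots to lie outside the unit circle, i.e. |z| > 1 for every root.
Set 1 + (0.525) z + (1.44) z^2 = 0, i.e. a z^2 + b z + c = 0 with a = 1.44, b = 0.525, c = 1.
Discriminant D = b^2 - 4ac = (0.525)^2 - 4*(1.44)*1 = 0.275625 - (5.76) = -5.484375.
D < 0, so the roots are the complex-conjugate pair z = (-b +/- i sqrt(-D)) / (2a) = -0.1823 +/- 0.8132i.
For a conjugate pair |z|^2 = z * conj(z) = (product of roots) = c/a = 1/(1.44) = 0.694444, so |z| = sqrt(0.694444) = 0.8333 for both roots.
Moduli of all roots: 0.8333, 0.8333.
All moduli strictly greater than 1? No.
Verdict: Not stationary.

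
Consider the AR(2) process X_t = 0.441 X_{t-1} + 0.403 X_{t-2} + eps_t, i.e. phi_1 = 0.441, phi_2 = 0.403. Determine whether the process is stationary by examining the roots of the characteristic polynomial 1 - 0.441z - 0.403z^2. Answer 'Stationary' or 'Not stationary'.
\text{Stationary}

The AR(p) characteristic polynomial is P(z) = 1 - 0.441z - 0.403z^2.
Stationarity requires all roots to lie outside the unit circle, i.e. |z| > 1 for every root.
Set 1 + (-0.441) z + (-0.403) z^2 = 0, i.e. a z^2 + b z + c = 0 with a = -0.403, b = -0.441, c = 1.
Discriminant D = b^2 - 4ac = (-0.441)^2 - 4*(-0.403)*1 = 0.194481 - (-1.612) = 1.806481.
D >= 0, so the roots are real: z = (-b +/- sqrt(D)) / (2a) = (0.441 +/- 1.344054) / (-0.806).
  z_1 = (0.441 + 1.344054) / (-0.806) = -2.2147,   |z_1| = 2.2147.
  z_2 = (0.441 - 1.344054) / (-0.806) = 1.1204,   |z_2| = 1.1204.
Moduli of all roots: 2.2147, 1.1204.
All moduli strictly greater than 1? Yes.
Verdict: Stationary.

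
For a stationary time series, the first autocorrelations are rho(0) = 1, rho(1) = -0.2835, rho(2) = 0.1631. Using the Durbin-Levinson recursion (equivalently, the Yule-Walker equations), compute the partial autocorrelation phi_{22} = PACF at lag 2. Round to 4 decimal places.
\phi_{22} = 0.0900

The PACF at lag k is phi_{kk}, the last component of the solution
to the Yule-Walker system G_k phi = r_k where
  (G_k)_{ij} = rho(|i - j|), (r_k)_i = rho(i), i,j = 1..k.
Equivalently, Durbin-Levinson gives phi_{kk} iteratively:
  phi_{11} = rho(1)
  phi_{kk} = [rho(k) - sum_{j=1..k-1} phi_{k-1,j} rho(k-j)]
            / [1 - sum_{j=1..k-1} phi_{k-1,j} rho(j)],
  phi_{k,j} = phi_{k-1,j} - phi_{kk} phi_{k-1,k-j},  j = 1..k-1.
Step k = 1:
  phi_11 = rho(1) = -0.2835.
Step k = 2:
  phi_22 = [rho(2) - phi_11 rho(1)] / [1 - phi_11 rho(1)] = [0.1631 - (-0.2835)(-0.2835)] / [1 - (-0.2835)(-0.2835)]
         = 0.08272775 / 0.91962775 = 0.09.
Therefore phi_{22} = 0.0900.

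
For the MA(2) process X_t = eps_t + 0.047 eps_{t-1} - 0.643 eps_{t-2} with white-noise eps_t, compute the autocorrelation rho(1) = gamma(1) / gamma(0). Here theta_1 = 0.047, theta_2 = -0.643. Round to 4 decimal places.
\rho(1) = 0.0119

For an MA(q) process with theta_0 = 1, the autocovariance is
  gamma(k) = sigma^2 * sum_{i=0..q-k} theta_i * theta_{i+k},
and rho(k) = gamma(k) / gamma(0). Sigma^2 cancels.
  numerator   = (1)*(0.047) + (0.047)*(-0.643) = 0.016779.
  denominator = (1)^2 + (0.047)^2 + (-0.643)^2 = 1.415658.
  rho(1) = 0.016779 / 1.415658 = 0.0119.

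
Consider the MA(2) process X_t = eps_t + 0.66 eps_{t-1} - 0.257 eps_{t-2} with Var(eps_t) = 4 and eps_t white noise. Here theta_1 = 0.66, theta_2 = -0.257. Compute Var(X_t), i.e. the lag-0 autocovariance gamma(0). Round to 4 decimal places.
\gamma(0) = 6.0066

For an MA(q) process X_t = eps_t + sum_i theta_i eps_{t-i} with
Var(eps_t) = sigma^2, the variance is
  gamma(0) = sigma^2 * (1 + sum_i theta_i^2).
  sum_i theta_i^2 = (0.66)^2 + (-0.257)^2 = 0.4356 + 0.066049 = 0.501649.
  gamma(0) = 4 * (1 + 0.501649) = 4 * 1.501649 = 6.006596, which rounds to 6.0066.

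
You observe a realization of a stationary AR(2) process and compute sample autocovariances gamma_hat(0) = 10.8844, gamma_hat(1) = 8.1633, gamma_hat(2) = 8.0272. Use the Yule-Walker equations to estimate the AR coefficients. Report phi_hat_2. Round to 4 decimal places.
\hat\phi_{2} = 0.4000

The Yule-Walker equations for an AR(p) process read, in matrix form,
  Gamma_p phi = r_p,   with   (Gamma_p)_{ij} = gamma(|i - j|),
                       (r_p)_i = gamma(i),   i,j = 1..p.
Substitute the sample gammas (Toeplitz matrix and right-hand side of size 2):
  Gamma_p = [[10.8844, 8.1633], [8.1633, 10.8844]]
  r_p     = [8.1633, 8.0272]
Written out:
  10.8844 phi_1 + 8.1633 phi_2 = 8.1633
  8.1633 phi_1 + 10.8844 phi_2 = 8.0272
Solve by Cramer's rule:
  det = gamma(0)^2 - gamma(1)^2 = (10.8844)^2 - (8.1633)^2 = 118.47016336 - 66.63946689 = 51.83069647
  phi_hat_1 = [gamma(1) gamma(0) - gamma(1) gamma(2)] / det = [(8.1633)(10.8844) - (8.1633)(8.0272)] / 51.83069647 = 23.32418076 / 51.83069647 = 0.45
  phi_hat_2 = [gamma(0) gamma(2) - gamma(1)^2] / det = [(10.8844)(8.0272) - (8.1633)^2] / 51.83069647 = 20.73178879 / 51.83069647 = 0.4
So phi_hat = [0.4500, 0.4000].
Therefore phi_hat_2 = 0.4000.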